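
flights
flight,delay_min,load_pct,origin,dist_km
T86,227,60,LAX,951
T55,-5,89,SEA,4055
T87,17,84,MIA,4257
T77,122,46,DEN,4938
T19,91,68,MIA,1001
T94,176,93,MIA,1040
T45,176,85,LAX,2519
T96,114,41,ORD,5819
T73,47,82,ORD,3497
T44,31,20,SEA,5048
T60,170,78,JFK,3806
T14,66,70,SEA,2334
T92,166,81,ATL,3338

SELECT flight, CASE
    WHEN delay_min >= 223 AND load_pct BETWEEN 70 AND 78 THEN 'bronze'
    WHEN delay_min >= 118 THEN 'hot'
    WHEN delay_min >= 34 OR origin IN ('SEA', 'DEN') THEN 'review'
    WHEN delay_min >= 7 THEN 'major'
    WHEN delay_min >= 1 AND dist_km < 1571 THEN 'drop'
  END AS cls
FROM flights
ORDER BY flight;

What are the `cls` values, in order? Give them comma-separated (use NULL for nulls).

review, review, review, hot, review, hot, review, hot, hot, major, hot, hot, review

flight=T14: delay_min >= 34 OR origin IN ('SEA', 'DEN') → review
flight=T19: delay_min >= 34 OR origin IN ('SEA', 'DEN') → review
flight=T44: delay_min >= 34 OR origin IN ('SEA', 'DEN') → review
flight=T45: delay_min >= 118 → hot
flight=T55: delay_min >= 34 OR origin IN ('SEA', 'DEN') → review
flight=T60: delay_min >= 118 → hot
flight=T73: delay_min >= 34 OR origin IN ('SEA', 'DEN') → review
flight=T77: delay_min >= 118 → hot
flight=T86: delay_min >= 118 → hot
flight=T87: delay_min >= 7 → major
flight=T92: delay_min >= 118 → hot
flight=T94: delay_min >= 118 → hot
flight=T96: delay_min >= 34 OR origin IN ('SEA', 'DEN') → review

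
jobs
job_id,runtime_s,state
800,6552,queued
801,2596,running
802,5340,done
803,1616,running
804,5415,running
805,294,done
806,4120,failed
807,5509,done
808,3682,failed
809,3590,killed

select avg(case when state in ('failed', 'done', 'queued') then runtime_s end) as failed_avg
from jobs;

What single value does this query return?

job_id=800: ✓ → 6552
job_id=801: ✗
job_id=802: ✓ → 5340
job_id=803: ✗
job_id=804: ✗
job_id=805: ✓ → 294
job_id=806: ✓ → 4120
job_id=807: ✓ → 5509
job_id=808: ✓ → 3682
job_id=809: ✗
failed_avg = (6552 + 5340 + 294 + 4120 + 5509 + 3682) / 6 = 4249.5

4249.5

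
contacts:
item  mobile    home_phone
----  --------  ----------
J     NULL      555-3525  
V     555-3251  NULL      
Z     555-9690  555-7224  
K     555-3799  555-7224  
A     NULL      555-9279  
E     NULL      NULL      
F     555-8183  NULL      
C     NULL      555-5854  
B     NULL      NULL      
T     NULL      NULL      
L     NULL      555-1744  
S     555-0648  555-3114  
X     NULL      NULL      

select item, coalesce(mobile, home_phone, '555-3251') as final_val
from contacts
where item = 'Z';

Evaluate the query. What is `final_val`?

item = Z: mobile=555-9690, home_phone=555-7224.
mobile=555-9690 → 555-9690

555-9690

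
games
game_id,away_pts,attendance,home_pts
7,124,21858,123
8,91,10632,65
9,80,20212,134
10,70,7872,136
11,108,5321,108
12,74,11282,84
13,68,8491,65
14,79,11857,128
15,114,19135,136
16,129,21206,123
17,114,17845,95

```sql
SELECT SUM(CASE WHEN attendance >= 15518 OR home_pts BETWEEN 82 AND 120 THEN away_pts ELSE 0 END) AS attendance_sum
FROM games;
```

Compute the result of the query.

743

game_id=7: ✓ → 124
game_id=8: ✗
game_id=9: ✓ → 80
game_id=10: ✗
game_id=11: ✓ → 108
game_id=12: ✓ → 74
game_id=13: ✗
game_id=14: ✗
game_id=15: ✓ → 114
game_id=16: ✓ → 129
game_id=17: ✓ → 114
attendance_sum = 124 + 80 + 108 + 74 + 114 + 129 + 114 = 743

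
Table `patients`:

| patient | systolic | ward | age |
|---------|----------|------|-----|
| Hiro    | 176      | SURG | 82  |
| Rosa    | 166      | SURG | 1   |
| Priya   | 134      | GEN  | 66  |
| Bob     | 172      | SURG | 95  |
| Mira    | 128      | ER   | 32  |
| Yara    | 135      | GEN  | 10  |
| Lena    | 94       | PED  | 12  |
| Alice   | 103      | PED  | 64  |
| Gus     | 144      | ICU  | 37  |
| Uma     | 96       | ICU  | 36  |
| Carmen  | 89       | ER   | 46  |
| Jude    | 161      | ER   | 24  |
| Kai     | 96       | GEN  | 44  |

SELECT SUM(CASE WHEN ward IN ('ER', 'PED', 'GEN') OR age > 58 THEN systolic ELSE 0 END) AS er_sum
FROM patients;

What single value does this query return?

1288

patient=Hiro: ✓ → 176
patient=Rosa: ✗
patient=Priya: ✓ → 134
patient=Bob: ✓ → 172
patient=Mira: ✓ → 128
patient=Yara: ✓ → 135
patient=Lena: ✓ → 94
patient=Alice: ✓ → 103
patient=Gus: ✗
patient=Uma: ✗
patient=Carmen: ✓ → 89
patient=Jude: ✓ → 161
patient=Kai: ✓ → 96
er_sum = 176 + 134 + 172 + 128 + 135 + 94 + 103 + 89 + 161 + 96 = 1288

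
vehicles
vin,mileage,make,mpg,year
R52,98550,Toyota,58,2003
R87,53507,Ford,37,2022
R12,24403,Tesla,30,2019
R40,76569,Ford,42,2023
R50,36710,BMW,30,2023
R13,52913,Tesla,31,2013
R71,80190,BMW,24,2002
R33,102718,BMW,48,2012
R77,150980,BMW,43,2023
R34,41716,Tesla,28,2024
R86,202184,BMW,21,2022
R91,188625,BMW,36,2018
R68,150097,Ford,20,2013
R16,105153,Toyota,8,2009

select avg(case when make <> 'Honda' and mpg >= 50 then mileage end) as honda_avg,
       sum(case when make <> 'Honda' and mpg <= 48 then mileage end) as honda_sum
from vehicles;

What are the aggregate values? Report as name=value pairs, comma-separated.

honda_avg=98550, honda_sum=1265765

[honda_avg: make <> 'Honda' and mpg >= 50]
vin=R52: ✓ → 98550
vin=R87: ✗
vin=R12: ✗
vin=R40: ✗
vin=R50: ✗
vin=R13: ✗
vin=R71: ✗
vin=R33: ✗
vin=R77: ✗
vin=R34: ✗
vin=R86: ✗
vin=R91: ✗
vin=R68: ✗
vin=R16: ✗
honda_avg = 98550
—
[honda_sum: make <> 'Honda' and mpg <= 48]
vin=R52: ✗
vin=R87: ✓ → 53507
vin=R12: ✓ → 24403
vin=R40: ✓ → 76569
vin=R50: ✓ → 36710
vin=R13: ✓ → 52913
vin=R71: ✓ → 80190
vin=R33: ✓ → 102718
vin=R77: ✓ → 150980
vin=R34: ✓ → 41716
vin=R86: ✓ → 202184
vin=R91: ✓ → 188625
vin=R68: ✓ → 150097
vin=R16: ✓ → 105153
honda_sum = 53507 + 24403 + 76569 + 36710 + 52913 + 80190 + 102718 + 150980 + 41716 + 202184 + 188625 + 150097 + 105153 = 1265765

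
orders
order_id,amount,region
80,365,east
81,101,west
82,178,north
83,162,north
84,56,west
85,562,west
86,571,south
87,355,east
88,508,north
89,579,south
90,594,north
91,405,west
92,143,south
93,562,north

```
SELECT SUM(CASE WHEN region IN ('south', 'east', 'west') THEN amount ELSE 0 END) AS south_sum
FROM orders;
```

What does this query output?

3137

order_id=80: ✓ → 365
order_id=81: ✓ → 101
order_id=82: ✗
order_id=83: ✗
order_id=84: ✓ → 56
order_id=85: ✓ → 562
order_id=86: ✓ → 571
order_id=87: ✓ → 355
order_id=88: ✗
order_id=89: ✓ → 579
order_id=90: ✗
order_id=91: ✓ → 405
order_id=92: ✓ → 143
order_id=93: ✗
south_sum = 365 + 101 + 56 + 562 + 571 + 355 + 579 + 405 + 143 = 3137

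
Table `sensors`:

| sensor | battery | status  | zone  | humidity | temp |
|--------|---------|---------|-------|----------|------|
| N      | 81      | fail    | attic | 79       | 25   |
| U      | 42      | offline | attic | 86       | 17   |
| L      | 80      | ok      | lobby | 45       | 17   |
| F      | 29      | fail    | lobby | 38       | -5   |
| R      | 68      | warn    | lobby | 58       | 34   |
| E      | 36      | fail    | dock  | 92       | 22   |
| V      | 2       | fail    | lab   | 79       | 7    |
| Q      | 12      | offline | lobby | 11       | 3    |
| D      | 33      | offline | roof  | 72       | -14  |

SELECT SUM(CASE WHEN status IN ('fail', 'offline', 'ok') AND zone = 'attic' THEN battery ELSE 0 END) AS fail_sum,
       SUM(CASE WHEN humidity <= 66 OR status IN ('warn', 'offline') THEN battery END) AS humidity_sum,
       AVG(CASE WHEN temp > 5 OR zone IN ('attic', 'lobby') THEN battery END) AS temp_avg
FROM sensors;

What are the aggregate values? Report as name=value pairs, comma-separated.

[fail_sum: status IN ('fail', 'offline', 'ok') AND zone = 'attic']
sensor=N: ✓ → 81
sensor=U: ✓ → 42
sensor=L: ✗
sensor=F: ✗
sensor=R: ✗
sensor=E: ✗
sensor=V: ✗
sensor=Q: ✗
sensor=D: ✗
fail_sum = 81 + 42 = 123
—
[humidity_sum: humidity <= 66 OR status IN ('warn', 'offline')]
sensor=N: ✗
sensor=U: ✓ → 42
sensor=L: ✓ → 80
sensor=F: ✓ → 29
sensor=R: ✓ → 68
sensor=E: ✗
sensor=V: ✗
sensor=Q: ✓ → 12
sensor=D: ✓ → 33
humidity_sum = 42 + 80 + 29 + 68 + 12 + 33 = 264
—
[temp_avg: temp > 5 OR zone IN ('attic', 'lobby')]
sensor=N: ✓ → 81
sensor=U: ✓ → 42
sensor=L: ✓ → 80
sensor=F: ✓ → 29
sensor=R: ✓ → 68
sensor=E: ✓ → 36
sensor=V: ✓ → 2
sensor=Q: ✓ → 12
sensor=D: ✗
temp_avg = (81 + 42 + 80 + 29 + 68 + 36 + 2 + 12) / 8 = 43.75

fail_sum=123, humidity_sum=264, temp_avg=43.75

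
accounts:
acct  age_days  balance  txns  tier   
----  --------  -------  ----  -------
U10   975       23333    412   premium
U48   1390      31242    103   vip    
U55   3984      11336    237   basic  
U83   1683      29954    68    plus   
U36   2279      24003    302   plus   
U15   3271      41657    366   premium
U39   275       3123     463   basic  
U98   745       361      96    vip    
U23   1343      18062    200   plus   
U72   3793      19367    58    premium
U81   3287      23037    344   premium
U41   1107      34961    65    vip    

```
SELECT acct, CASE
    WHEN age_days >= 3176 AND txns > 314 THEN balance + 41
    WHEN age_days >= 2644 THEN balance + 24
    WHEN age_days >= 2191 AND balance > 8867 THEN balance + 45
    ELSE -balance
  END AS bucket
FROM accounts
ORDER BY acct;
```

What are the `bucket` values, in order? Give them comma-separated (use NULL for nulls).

-23333, 41698, -18062, 24048, -3123, -34961, -31242, 11360, 19391, 23078, -29954, -361

acct=U10: ELSE → -23333
acct=U15: age_days >= 3176 AND txns > 314 → 41698
acct=U23: ELSE → -18062
acct=U36: age_days >= 2191 AND balance > 8867 → 24048
acct=U39: ELSE → -3123
acct=U41: ELSE → -34961
acct=U48: ELSE → -31242
acct=U55: age_days >= 2644 → 11360
acct=U72: age_days >= 2644 → 19391
acct=U81: age_days >= 3176 AND txns > 314 → 23078
acct=U83: ELSE → -29954
acct=U98: ELSE → -361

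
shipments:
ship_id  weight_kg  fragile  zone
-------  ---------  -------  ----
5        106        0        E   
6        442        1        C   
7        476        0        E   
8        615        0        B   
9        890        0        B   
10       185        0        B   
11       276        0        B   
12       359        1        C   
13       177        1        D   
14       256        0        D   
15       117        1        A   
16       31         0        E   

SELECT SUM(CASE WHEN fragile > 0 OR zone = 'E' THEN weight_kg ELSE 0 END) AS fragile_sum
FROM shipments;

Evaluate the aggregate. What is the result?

ship_id=5: ✓ → 106
ship_id=6: ✓ → 442
ship_id=7: ✓ → 476
ship_id=8: ✗
ship_id=9: ✗
ship_id=10: ✗
ship_id=11: ✗
ship_id=12: ✓ → 359
ship_id=13: ✓ → 177
ship_id=14: ✗
ship_id=15: ✓ → 117
ship_id=16: ✓ → 31
fragile_sum = 106 + 442 + 476 + 359 + 177 + 117 + 31 = 1708

1708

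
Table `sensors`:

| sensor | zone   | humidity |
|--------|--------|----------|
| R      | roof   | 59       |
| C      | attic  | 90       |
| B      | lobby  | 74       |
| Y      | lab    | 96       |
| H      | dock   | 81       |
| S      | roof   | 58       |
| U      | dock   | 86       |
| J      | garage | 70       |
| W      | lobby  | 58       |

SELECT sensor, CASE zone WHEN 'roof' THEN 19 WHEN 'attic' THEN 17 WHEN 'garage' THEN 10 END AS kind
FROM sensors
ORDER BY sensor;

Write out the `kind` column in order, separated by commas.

NULL, 17, NULL, 10, 19, 19, NULL, NULL, NULL

sensor=B: (no match → NULL) → NULL
sensor=C: zone='attic' → 17
sensor=H: (no match → NULL) → NULL
sensor=J: zone='garage' → 10
sensor=R: zone='roof' → 19
sensor=S: zone='roof' → 19
sensor=U: (no match → NULL) → NULL
sensor=W: (no match → NULL) → NULL
sensor=Y: (no match → NULL) → NULL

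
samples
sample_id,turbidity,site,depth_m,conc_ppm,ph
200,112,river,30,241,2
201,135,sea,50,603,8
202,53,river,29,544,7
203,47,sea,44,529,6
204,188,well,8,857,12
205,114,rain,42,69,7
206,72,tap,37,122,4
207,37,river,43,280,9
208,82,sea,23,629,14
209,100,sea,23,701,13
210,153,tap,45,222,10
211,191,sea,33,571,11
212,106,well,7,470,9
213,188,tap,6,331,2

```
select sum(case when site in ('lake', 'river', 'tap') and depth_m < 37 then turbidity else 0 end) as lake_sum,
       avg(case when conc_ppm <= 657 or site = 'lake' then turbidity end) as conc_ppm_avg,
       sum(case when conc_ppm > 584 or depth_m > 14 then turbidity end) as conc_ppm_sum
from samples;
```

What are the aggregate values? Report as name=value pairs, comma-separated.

lake_sum=353, conc_ppm_avg=107.5, conc_ppm_sum=1284

[lake_sum: site in ('lake', 'river', 'tap') and depth_m < 37]
sample_id=200: ✓ → 112
sample_id=201: ✗
sample_id=202: ✓ → 53
sample_id=203: ✗
sample_id=204: ✗
sample_id=205: ✗
sample_id=206: ✗
sample_id=207: ✗
sample_id=208: ✗
sample_id=209: ✗
sample_id=210: ✗
sample_id=211: ✗
sample_id=212: ✗
sample_id=213: ✓ → 188
lake_sum = 112 + 53 + 188 = 353
—
[conc_ppm_avg: conc_ppm <= 657 or site = 'lake']
sample_id=200: ✓ → 112
sample_id=201: ✓ → 135
sample_id=202: ✓ → 53
sample_id=203: ✓ → 47
sample_id=204: ✗
sample_id=205: ✓ → 114
sample_id=206: ✓ → 72
sample_id=207: ✓ → 37
sample_id=208: ✓ → 82
sample_id=209: ✗
sample_id=210: ✓ → 153
sample_id=211: ✓ → 191
sample_id=212: ✓ → 106
sample_id=213: ✓ → 188
conc_ppm_avg = (112 + 135 + 53 + 47 + 114 + 72 + 37 + 82 + 153 + 191 + 106 + 188) / 12 = 107.5
—
[conc_ppm_sum: conc_ppm > 584 or depth_m > 14]
sample_id=200: ✓ → 112
sample_id=201: ✓ → 135
sample_id=202: ✓ → 53
sample_id=203: ✓ → 47
sample_id=204: ✓ → 188
sample_id=205: ✓ → 114
sample_id=206: ✓ → 72
sample_id=207: ✓ → 37
sample_id=208: ✓ → 82
sample_id=209: ✓ → 100
sample_id=210: ✓ → 153
sample_id=211: ✓ → 191
sample_id=212: ✗
sample_id=213: ✗
conc_ppm_sum = 112 + 135 + 53 + 47 + 188 + 114 + 72 + 37 + 82 + 100 + 153 + 191 = 1284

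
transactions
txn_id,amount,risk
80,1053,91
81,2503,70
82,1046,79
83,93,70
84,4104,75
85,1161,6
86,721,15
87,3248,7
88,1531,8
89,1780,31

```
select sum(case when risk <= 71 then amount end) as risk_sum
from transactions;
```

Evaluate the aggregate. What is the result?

11037

txn_id=80: ✗
txn_id=81: ✓ → 2503
txn_id=82: ✗
txn_id=83: ✓ → 93
txn_id=84: ✗
txn_id=85: ✓ → 1161
txn_id=86: ✓ → 721
txn_id=87: ✓ → 3248
txn_id=88: ✓ → 1531
txn_id=89: ✓ → 1780
risk_sum = 2503 + 93 + 1161 + 721 + 3248 + 1531 + 1780 = 11037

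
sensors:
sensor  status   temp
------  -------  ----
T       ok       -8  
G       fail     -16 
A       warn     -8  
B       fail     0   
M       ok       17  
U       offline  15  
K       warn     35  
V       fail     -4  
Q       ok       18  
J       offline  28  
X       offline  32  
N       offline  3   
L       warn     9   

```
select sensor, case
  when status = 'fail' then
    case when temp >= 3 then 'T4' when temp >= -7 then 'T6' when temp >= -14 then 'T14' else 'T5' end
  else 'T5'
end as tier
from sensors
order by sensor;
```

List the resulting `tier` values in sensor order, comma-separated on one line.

T5, T6, T5, T5, T5, T5, T5, T5, T5, T5, T5, T6, T5

sensor=A: status='warn' → outer ELSE → T5
sensor=B: status='fail' → inner[temp >= -7] → T6
sensor=G: status='fail' → inner[ELSE] → T5
sensor=J: status='offline' → outer ELSE → T5
sensor=K: status='warn' → outer ELSE → T5
sensor=L: status='warn' → outer ELSE → T5
sensor=M: status='ok' → outer ELSE → T5
sensor=N: status='offline' → outer ELSE → T5
sensor=Q: status='ok' → outer ELSE → T5
sensor=T: status='ok' → outer ELSE → T5
sensor=U: status='offline' → outer ELSE → T5
sensor=V: status='fail' → inner[temp >= -7] → T6
sensor=X: status='offline' → outer ELSE → T5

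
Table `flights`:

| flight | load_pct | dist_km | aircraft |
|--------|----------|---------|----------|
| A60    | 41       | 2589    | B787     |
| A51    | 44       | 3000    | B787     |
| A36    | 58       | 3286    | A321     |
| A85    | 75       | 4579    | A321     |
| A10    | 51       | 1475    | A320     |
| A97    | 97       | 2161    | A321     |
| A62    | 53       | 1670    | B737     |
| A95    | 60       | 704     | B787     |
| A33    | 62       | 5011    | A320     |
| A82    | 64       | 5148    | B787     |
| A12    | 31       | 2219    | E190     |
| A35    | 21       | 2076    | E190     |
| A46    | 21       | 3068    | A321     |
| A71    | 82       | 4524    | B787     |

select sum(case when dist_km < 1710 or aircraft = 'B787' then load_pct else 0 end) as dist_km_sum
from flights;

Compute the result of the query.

395

flight=A60: ✓ → 41
flight=A51: ✓ → 44
flight=A36: ✗
flight=A85: ✗
flight=A10: ✓ → 51
flight=A97: ✗
flight=A62: ✓ → 53
flight=A95: ✓ → 60
flight=A33: ✗
flight=A82: ✓ → 64
flight=A12: ✗
flight=A35: ✗
flight=A46: ✗
flight=A71: ✓ → 82
dist_km_sum = 41 + 44 + 51 + 53 + 60 + 64 + 82 = 395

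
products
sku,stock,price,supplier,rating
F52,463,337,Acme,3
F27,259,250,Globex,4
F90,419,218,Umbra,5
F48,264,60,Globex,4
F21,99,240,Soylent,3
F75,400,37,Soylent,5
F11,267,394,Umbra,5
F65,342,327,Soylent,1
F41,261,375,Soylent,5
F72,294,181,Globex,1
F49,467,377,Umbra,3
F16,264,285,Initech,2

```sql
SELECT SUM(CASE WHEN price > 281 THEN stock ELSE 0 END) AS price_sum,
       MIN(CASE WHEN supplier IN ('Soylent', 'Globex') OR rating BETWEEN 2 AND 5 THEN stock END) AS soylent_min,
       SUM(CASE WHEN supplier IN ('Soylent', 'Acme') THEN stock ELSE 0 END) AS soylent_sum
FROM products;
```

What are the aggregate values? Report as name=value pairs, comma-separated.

price_sum=2064, soylent_min=99, soylent_sum=1565

[price_sum: price > 281]
sku=F52: ✓ → 463
sku=F27: ✗
sku=F90: ✗
sku=F48: ✗
sku=F21: ✗
sku=F75: ✗
sku=F11: ✓ → 267
sku=F65: ✓ → 342
sku=F41: ✓ → 261
sku=F72: ✗
sku=F49: ✓ → 467
sku=F16: ✓ → 264
price_sum = 463 + 267 + 342 + 261 + 467 + 264 = 2064
—
[soylent_min: supplier IN ('Soylent', 'Globex') OR rating BETWEEN 2 AND 5]
sku=F52: ✓ → 463
sku=F27: ✓ → 259
sku=F90: ✓ → 419
sku=F48: ✓ → 264
sku=F21: ✓ → 99
sku=F75: ✓ → 400
sku=F11: ✓ → 267
sku=F65: ✓ → 342
sku=F41: ✓ → 261
sku=F72: ✓ → 294
sku=F49: ✓ → 467
sku=F16: ✓ → 264
soylent_min = MIN(463, 259, 419, 264, 99, 400, 267, 342, 261, 294, 467, 264) = 99
—
[soylent_sum: supplier IN ('Soylent', 'Acme')]
sku=F52: ✓ → 463
sku=F27: ✗
sku=F90: ✗
sku=F48: ✗
sku=F21: ✓ → 99
sku=F75: ✓ → 400
sku=F11: ✗
sku=F65: ✓ → 342
sku=F41: ✓ → 261
sku=F72: ✗
sku=F49: ✗
sku=F16: ✗
soylent_sum = 463 + 99 + 400 + 342 + 261 = 1565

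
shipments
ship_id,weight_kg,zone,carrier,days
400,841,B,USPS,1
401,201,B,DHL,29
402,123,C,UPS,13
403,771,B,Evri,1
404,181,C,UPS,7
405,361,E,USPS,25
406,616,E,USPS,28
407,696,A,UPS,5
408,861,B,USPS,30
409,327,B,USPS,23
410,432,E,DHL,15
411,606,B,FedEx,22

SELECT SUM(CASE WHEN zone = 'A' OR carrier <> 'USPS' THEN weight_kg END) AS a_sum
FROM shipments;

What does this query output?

ship_id=400: ✗
ship_id=401: ✓ → 201
ship_id=402: ✓ → 123
ship_id=403: ✓ → 771
ship_id=404: ✓ → 181
ship_id=405: ✗
ship_id=406: ✗
ship_id=407: ✓ → 696
ship_id=408: ✗
ship_id=409: ✗
ship_id=410: ✓ → 432
ship_id=411: ✓ → 606
a_sum = 201 + 123 + 771 + 181 + 696 + 432 + 606 = 3010

3010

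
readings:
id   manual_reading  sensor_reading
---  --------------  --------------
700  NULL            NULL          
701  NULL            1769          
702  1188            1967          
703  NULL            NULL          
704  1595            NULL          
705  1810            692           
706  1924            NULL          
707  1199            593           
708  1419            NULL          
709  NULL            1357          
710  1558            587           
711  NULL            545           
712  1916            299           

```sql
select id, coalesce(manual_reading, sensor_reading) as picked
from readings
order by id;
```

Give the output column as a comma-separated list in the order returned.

NULL, 1769, 1188, NULL, 1595, 1810, 1924, 1199, 1419, 1357, 1558, 545, 1916

id=700: manual_reading=NULL, sensor_reading=NULL (all NULL) → NULL
id=701: manual_reading=NULL, sensor_reading=1769 → 1769
id=702: manual_reading=1188 → 1188
id=703: manual_reading=NULL, sensor_reading=NULL (all NULL) → NULL
id=704: manual_reading=1595 → 1595
id=705: manual_reading=1810 → 1810
id=706: manual_reading=1924 → 1924
id=707: manual_reading=1199 → 1199
id=708: manual_reading=1419 → 1419
id=709: manual_reading=NULL, sensor_reading=1357 → 1357
id=710: manual_reading=1558 → 1558
id=711: manual_reading=NULL, sensor_reading=545 → 545
id=712: manual_reading=1916 → 1916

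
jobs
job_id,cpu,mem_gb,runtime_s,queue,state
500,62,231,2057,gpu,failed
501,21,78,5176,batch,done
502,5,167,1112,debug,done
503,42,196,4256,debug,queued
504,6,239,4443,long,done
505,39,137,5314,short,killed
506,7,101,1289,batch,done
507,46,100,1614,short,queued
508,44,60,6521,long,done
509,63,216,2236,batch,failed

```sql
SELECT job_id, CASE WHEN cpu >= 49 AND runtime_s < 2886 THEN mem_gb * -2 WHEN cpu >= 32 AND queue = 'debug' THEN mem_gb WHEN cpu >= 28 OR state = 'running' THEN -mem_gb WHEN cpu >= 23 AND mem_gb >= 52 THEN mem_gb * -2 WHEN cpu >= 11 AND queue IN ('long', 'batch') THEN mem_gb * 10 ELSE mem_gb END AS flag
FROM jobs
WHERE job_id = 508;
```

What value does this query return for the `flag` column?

-60

job_id = 508: cpu=44, mem_gb=60, runtime_s=6521, queue=long, state=done.
cpu >= 49 AND runtime_s < 2886 → false
cpu >= 32 AND queue = 'debug' → false
cpu >= 28 OR state = 'running' → true → -60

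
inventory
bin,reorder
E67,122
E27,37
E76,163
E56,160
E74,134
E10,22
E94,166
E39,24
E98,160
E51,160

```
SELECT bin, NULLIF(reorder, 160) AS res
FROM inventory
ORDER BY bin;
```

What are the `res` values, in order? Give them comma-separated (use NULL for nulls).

bin=E10: reorder=22 vs 160: differ → 22
bin=E27: reorder=37 vs 160: differ → 37
bin=E39: reorder=24 vs 160: differ → 24
bin=E51: reorder=160 vs 160: equal → NULL
bin=E56: reorder=160 vs 160: equal → NULL
bin=E67: reorder=122 vs 160: differ → 122
bin=E74: reorder=134 vs 160: differ → 134
bin=E76: reorder=163 vs 160: differ → 163
bin=E94: reorder=166 vs 160: differ → 166
bin=E98: reorder=160 vs 160: equal → NULL

22, 37, 24, NULL, NULL, 122, 134, 163, 166, NULL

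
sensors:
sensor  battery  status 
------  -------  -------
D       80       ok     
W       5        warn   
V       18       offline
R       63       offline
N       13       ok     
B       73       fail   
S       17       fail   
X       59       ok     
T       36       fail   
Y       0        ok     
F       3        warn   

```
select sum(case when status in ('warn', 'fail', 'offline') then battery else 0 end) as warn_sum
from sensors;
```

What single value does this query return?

215

sensor=D: ✗
sensor=W: ✓ → 5
sensor=V: ✓ → 18
sensor=R: ✓ → 63
sensor=N: ✗
sensor=B: ✓ → 73
sensor=S: ✓ → 17
sensor=X: ✗
sensor=T: ✓ → 36
sensor=Y: ✗
sensor=F: ✓ → 3
warn_sum = 5 + 18 + 63 + 73 + 17 + 36 + 3 = 215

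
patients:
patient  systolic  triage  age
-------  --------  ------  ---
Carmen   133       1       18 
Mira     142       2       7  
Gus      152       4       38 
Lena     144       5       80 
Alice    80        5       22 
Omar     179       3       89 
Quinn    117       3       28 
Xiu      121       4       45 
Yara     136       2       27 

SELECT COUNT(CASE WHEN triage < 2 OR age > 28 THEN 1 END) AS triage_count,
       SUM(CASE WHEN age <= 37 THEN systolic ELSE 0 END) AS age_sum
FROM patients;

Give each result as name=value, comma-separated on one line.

triage_count=5, age_sum=608

[triage_count: triage < 2 OR age > 28]
patient=Carmen: ✓ → 1
patient=Mira: ✗
patient=Gus: ✓ → 1
patient=Lena: ✓ → 1
patient=Alice: ✗
patient=Omar: ✓ → 1
patient=Quinn: ✗
patient=Xiu: ✓ → 1
patient=Yara: ✗
triage_count = COUNT(1, 1, 1, 1, 1) = 5
—
[age_sum: age <= 37]
patient=Carmen: ✓ → 133
patient=Mira: ✓ → 142
patient=Gus: ✗
patient=Lena: ✗
patient=Alice: ✓ → 80
patient=Omar: ✗
patient=Quinn: ✓ → 117
patient=Xiu: ✗
patient=Yara: ✓ → 136
age_sum = 133 + 142 + 80 + 117 + 136 = 608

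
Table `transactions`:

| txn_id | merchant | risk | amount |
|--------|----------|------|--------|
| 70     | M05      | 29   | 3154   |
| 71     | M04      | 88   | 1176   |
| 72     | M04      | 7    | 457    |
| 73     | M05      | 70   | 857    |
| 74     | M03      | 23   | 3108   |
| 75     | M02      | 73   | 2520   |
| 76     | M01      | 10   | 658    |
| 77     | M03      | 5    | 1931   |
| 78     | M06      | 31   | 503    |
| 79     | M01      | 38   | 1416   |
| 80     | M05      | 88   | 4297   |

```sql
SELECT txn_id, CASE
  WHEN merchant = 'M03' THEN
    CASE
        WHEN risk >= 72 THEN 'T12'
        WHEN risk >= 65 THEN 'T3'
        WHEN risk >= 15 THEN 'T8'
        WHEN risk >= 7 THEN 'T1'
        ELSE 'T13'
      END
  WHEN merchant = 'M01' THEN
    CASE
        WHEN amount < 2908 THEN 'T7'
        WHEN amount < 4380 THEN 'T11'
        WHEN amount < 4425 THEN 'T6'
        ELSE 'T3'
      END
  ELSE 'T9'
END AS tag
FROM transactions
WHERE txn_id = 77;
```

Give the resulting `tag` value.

T13

txn_id = 77: merchant=M03, risk=5, amount=1931.
merchant='M03' → inner[ELSE] → T13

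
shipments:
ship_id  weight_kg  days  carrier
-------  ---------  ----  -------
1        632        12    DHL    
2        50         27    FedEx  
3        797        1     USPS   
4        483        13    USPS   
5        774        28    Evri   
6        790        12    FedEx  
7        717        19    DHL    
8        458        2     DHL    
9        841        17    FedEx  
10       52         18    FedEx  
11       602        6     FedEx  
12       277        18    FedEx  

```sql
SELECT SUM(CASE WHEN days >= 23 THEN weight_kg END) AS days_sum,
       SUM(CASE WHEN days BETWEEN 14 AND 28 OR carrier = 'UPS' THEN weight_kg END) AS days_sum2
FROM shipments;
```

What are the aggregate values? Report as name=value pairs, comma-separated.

[days_sum: days >= 23]
ship_id=1: ✗
ship_id=2: ✓ → 50
ship_id=3: ✗
ship_id=4: ✗
ship_id=5: ✓ → 774
ship_id=6: ✗
ship_id=7: ✗
ship_id=8: ✗
ship_id=9: ✗
ship_id=10: ✗
ship_id=11: ✗
ship_id=12: ✗
days_sum = 50 + 774 = 824
—
[days_sum2: days BETWEEN 14 AND 28 OR carrier = 'UPS']
ship_id=1: ✗
ship_id=2: ✓ → 50
ship_id=3: ✗
ship_id=4: ✗
ship_id=5: ✓ → 774
ship_id=6: ✗
ship_id=7: ✓ → 717
ship_id=8: ✗
ship_id=9: ✓ → 841
ship_id=10: ✓ → 52
ship_id=11: ✗
ship_id=12: ✓ → 277
days_sum2 = 50 + 774 + 717 + 841 + 52 + 277 = 2711

days_sum=824, days_sum2=2711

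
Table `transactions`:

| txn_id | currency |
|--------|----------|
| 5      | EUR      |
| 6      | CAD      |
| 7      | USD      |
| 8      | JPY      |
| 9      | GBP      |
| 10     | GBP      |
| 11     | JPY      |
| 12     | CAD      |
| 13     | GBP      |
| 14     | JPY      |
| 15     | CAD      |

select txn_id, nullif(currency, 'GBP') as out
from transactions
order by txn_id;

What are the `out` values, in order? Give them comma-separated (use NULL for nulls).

EUR, CAD, USD, JPY, NULL, NULL, JPY, CAD, NULL, JPY, CAD

txn_id=5: currency=EUR vs GBP: differ → EUR
txn_id=6: currency=CAD vs GBP: differ → CAD
txn_id=7: currency=USD vs GBP: differ → USD
txn_id=8: currency=JPY vs GBP: differ → JPY
txn_id=9: currency=GBP vs GBP: equal → NULL
txn_id=10: currency=GBP vs GBP: equal → NULL
txn_id=11: currency=JPY vs GBP: differ → JPY
txn_id=12: currency=CAD vs GBP: differ → CAD
txn_id=13: currency=GBP vs GBP: equal → NULL
txn_id=14: currency=JPY vs GBP: differ → JPY
txn_id=15: currency=CAD vs GBP: differ → CAD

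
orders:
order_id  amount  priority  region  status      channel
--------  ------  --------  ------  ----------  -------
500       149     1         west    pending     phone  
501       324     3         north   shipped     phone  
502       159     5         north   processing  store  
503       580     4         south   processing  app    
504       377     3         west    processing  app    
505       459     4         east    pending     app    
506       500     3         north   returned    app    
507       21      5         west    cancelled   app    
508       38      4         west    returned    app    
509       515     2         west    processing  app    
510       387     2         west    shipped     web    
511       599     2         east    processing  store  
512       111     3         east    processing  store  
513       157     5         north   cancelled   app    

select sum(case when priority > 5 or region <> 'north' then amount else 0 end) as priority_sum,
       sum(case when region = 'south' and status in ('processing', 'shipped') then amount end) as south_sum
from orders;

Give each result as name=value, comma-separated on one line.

[priority_sum: priority > 5 or region <> 'north']
order_id=500: ✓ → 149
order_id=501: ✗
order_id=502: ✗
order_id=503: ✓ → 580
order_id=504: ✓ → 377
order_id=505: ✓ → 459
order_id=506: ✗
order_id=507: ✓ → 21
order_id=508: ✓ → 38
order_id=509: ✓ → 515
order_id=510: ✓ → 387
order_id=511: ✓ → 599
order_id=512: ✓ → 111
order_id=513: ✗
priority_sum = 149 + 580 + 377 + 459 + 21 + 38 + 515 + 387 + 599 + 111 = 3236
—
[south_sum: region = 'south' and status in ('processing', 'shipped')]
order_id=500: ✗
order_id=501: ✗
order_id=502: ✗
order_id=503: ✓ → 580
order_id=504: ✗
order_id=505: ✗
order_id=506: ✗
order_id=507: ✗
order_id=508: ✗
order_id=509: ✗
order_id=510: ✗
order_id=511: ✗
order_id=512: ✗
order_id=513: ✗
south_sum = 580

priority_sum=3236, south_sum=580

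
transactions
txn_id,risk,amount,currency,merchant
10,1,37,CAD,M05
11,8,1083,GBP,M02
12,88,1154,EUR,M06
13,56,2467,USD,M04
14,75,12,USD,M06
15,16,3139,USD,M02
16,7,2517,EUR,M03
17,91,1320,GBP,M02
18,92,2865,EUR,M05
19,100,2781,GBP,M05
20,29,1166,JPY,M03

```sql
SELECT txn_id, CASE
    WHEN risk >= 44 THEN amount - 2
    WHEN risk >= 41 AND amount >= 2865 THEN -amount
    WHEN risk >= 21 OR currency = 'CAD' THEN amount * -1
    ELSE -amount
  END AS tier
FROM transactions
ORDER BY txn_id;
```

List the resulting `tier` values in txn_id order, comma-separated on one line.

-37, -1083, 1152, 2465, 10, -3139, -2517, 1318, 2863, 2779, -1166

txn_id=10: risk >= 21 OR currency = 'CAD' → -37
txn_id=11: ELSE → -1083
txn_id=12: risk >= 44 → 1152
txn_id=13: risk >= 44 → 2465
txn_id=14: risk >= 44 → 10
txn_id=15: ELSE → -3139
txn_id=16: ELSE → -2517
txn_id=17: risk >= 44 → 1318
txn_id=18: risk >= 44 → 2863
txn_id=19: risk >= 44 → 2779
txn_id=20: risk >= 21 OR currency = 'CAD' → -1166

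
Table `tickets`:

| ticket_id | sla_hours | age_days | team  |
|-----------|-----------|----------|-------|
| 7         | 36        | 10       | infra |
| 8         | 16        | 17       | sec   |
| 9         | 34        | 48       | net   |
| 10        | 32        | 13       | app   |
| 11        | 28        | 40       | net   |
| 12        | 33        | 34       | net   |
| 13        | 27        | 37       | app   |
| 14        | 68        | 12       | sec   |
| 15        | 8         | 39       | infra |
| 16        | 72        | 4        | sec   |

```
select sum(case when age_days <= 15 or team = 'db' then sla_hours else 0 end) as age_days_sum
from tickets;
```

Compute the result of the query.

ticket_id=7: ✓ → 36
ticket_id=8: ✗
ticket_id=9: ✗
ticket_id=10: ✓ → 32
ticket_id=11: ✗
ticket_id=12: ✗
ticket_id=13: ✗
ticket_id=14: ✓ → 68
ticket_id=15: ✗
ticket_id=16: ✓ → 72
age_days_sum = 36 + 32 + 68 + 72 = 208

208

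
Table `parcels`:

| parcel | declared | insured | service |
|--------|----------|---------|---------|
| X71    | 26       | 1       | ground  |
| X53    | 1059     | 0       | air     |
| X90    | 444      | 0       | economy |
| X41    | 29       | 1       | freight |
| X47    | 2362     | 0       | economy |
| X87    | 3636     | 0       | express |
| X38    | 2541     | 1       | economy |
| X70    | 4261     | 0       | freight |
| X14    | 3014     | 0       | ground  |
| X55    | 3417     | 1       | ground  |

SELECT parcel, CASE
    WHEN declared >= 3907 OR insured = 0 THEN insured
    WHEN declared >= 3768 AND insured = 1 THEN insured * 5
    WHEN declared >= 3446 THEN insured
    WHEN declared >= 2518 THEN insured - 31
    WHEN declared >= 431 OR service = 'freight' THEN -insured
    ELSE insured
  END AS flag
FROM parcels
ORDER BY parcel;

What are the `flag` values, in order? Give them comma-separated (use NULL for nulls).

parcel=X14: declared >= 3907 OR insured = 0 → 0
parcel=X38: declared >= 2518 → -30
parcel=X41: declared >= 431 OR service = 'freight' → -1
parcel=X47: declared >= 3907 OR insured = 0 → 0
parcel=X53: declared >= 3907 OR insured = 0 → 0
parcel=X55: declared >= 2518 → -30
parcel=X70: declared >= 3907 OR insured = 0 → 0
parcel=X71: ELSE → 1
parcel=X87: declared >= 3907 OR insured = 0 → 0
parcel=X90: declared >= 3907 OR insured = 0 → 0

0, -30, -1, 0, 0, -30, 0, 1, 0, 0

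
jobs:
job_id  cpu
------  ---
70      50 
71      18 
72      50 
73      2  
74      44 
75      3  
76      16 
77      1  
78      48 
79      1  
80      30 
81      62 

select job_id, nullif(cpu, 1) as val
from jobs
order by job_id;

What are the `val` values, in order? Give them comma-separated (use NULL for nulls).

job_id=70: cpu=50 vs 1: differ → 50
job_id=71: cpu=18 vs 1: differ → 18
job_id=72: cpu=50 vs 1: differ → 50
job_id=73: cpu=2 vs 1: differ → 2
job_id=74: cpu=44 vs 1: differ → 44
job_id=75: cpu=3 vs 1: differ → 3
job_id=76: cpu=16 vs 1: differ → 16
job_id=77: cpu=1 vs 1: equal → NULL
job_id=78: cpu=48 vs 1: differ → 48
job_id=79: cpu=1 vs 1: equal → NULL
job_id=80: cpu=30 vs 1: differ → 30
job_id=81: cpu=62 vs 1: differ → 62

50, 18, 50, 2, 44, 3, 16, NULL, 48, NULL, 30, 62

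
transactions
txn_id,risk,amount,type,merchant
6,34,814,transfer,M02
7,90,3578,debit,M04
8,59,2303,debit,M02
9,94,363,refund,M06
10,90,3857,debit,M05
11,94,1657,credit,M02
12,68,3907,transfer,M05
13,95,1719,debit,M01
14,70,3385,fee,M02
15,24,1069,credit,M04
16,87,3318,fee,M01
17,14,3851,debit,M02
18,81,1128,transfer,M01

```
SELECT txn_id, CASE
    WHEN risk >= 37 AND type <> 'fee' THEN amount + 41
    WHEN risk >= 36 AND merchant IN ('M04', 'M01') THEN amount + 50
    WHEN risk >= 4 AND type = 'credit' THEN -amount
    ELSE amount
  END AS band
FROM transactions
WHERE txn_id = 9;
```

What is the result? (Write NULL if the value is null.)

404

txn_id = 9: risk=94, amount=363, type=refund, merchant=M06.
risk >= 37 AND type <> 'fee' → true → 404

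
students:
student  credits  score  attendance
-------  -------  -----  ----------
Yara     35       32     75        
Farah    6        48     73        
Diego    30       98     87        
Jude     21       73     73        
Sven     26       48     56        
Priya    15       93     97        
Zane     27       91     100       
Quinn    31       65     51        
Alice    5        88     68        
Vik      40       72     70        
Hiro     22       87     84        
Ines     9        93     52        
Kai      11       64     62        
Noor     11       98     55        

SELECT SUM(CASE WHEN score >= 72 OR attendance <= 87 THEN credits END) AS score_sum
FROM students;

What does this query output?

289

student=Yara: ✓ → 35
student=Farah: ✓ → 6
student=Diego: ✓ → 30
student=Jude: ✓ → 21
student=Sven: ✓ → 26
student=Priya: ✓ → 15
student=Zane: ✓ → 27
student=Quinn: ✓ → 31
student=Alice: ✓ → 5
student=Vik: ✓ → 40
student=Hiro: ✓ → 22
student=Ines: ✓ → 9
student=Kai: ✓ → 11
student=Noor: ✓ → 11
score_sum = 35 + 6 + 30 + 21 + 26 + 15 + 27 + 31 + 5 + 40 + 22 + 9 + 11 + 11 = 289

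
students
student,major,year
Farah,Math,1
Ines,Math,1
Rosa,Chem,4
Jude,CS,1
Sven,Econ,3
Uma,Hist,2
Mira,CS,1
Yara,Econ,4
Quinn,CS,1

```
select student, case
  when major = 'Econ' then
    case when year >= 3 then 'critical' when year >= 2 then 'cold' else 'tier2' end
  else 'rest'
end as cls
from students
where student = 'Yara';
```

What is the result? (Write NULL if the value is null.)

critical

student = Yara: major=Econ, year=4.
major='Econ' → inner[year >= 3] → critical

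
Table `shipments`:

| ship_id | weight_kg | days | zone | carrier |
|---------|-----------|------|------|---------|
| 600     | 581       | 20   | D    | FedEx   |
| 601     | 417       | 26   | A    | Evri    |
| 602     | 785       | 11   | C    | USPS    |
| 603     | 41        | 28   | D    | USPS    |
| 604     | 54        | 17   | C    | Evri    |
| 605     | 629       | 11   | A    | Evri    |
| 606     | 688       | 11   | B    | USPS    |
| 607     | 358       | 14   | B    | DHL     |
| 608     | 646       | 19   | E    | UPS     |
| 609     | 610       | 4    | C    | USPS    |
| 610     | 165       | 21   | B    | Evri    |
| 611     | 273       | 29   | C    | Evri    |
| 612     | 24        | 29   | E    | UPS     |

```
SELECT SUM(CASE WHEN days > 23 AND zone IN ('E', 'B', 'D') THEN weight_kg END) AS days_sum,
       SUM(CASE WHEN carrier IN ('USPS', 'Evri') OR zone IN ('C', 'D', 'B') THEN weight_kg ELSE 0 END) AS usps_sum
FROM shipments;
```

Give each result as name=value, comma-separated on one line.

[days_sum: days > 23 AND zone IN ('E', 'B', 'D')]
ship_id=600: ✗
ship_id=601: ✗
ship_id=602: ✗
ship_id=603: ✓ → 41
ship_id=604: ✗
ship_id=605: ✗
ship_id=606: ✗
ship_id=607: ✗
ship_id=608: ✗
ship_id=609: ✗
ship_id=610: ✗
ship_id=611: ✗
ship_id=612: ✓ → 24
days_sum = 41 + 24 = 65
—
[usps_sum: carrier IN ('USPS', 'Evri') OR zone IN ('C', 'D', 'B')]
ship_id=600: ✓ → 581
ship_id=601: ✓ → 417
ship_id=602: ✓ → 785
ship_id=603: ✓ → 41
ship_id=604: ✓ → 54
ship_id=605: ✓ → 629
ship_id=606: ✓ → 688
ship_id=607: ✓ → 358
ship_id=608: ✗
ship_id=609: ✓ → 610
ship_id=610: ✓ → 165
ship_id=611: ✓ → 273
ship_id=612: ✗
usps_sum = 581 + 417 + 785 + 41 + 54 + 629 + 688 + 358 + 610 + 165 + 273 = 4601

days_sum=65, usps_sum=4601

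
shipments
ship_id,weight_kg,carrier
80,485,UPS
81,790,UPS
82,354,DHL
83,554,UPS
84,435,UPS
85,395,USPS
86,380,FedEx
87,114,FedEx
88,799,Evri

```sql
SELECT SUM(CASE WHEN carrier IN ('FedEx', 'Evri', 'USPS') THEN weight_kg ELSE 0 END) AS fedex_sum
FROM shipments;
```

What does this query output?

1688

ship_id=80: ✗
ship_id=81: ✗
ship_id=82: ✗
ship_id=83: ✗
ship_id=84: ✗
ship_id=85: ✓ → 395
ship_id=86: ✓ → 380
ship_id=87: ✓ → 114
ship_id=88: ✓ → 799
fedex_sum = 395 + 380 + 114 + 799 = 1688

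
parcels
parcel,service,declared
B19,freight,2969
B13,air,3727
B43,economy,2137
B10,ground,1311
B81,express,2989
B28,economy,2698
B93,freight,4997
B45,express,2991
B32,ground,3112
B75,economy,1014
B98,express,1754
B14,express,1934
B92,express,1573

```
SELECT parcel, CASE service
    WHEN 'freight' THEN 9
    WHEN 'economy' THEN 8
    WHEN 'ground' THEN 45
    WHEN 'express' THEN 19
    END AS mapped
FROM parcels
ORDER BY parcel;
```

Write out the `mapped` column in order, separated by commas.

45, NULL, 19, 9, 8, 45, 8, 19, 8, 19, 19, 9, 19

parcel=B10: service='ground' → 45
parcel=B13: (no match → NULL) → NULL
parcel=B14: service='express' → 19
parcel=B19: service='freight' → 9
parcel=B28: service='economy' → 8
parcel=B32: service='ground' → 45
parcel=B43: service='economy' → 8
parcel=B45: service='express' → 19
parcel=B75: service='economy' → 8
parcel=B81: service='express' → 19
parcel=B92: service='express' → 19
parcel=B93: service='freight' → 9
parcel=B98: service='express' → 19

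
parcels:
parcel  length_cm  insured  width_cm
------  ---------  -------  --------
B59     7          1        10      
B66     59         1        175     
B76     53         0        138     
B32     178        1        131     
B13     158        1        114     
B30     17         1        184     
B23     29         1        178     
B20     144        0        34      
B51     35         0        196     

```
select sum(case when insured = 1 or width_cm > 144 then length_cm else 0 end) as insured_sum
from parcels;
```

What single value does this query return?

parcel=B59: ✓ → 7
parcel=B66: ✓ → 59
parcel=B76: ✗
parcel=B32: ✓ → 178
parcel=B13: ✓ → 158
parcel=B30: ✓ → 17
parcel=B23: ✓ → 29
parcel=B20: ✗
parcel=B51: ✓ → 35
insured_sum = 7 + 59 + 178 + 158 + 17 + 29 + 35 = 483

483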